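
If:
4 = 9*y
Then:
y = 4/9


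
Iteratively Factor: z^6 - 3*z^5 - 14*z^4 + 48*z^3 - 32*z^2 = (z)*(z^5 - 3*z^4 - 14*z^3 + 48*z^2 - 32*z) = z*(z - 1)*(z^4 - 2*z^3 - 16*z^2 + 32*z) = z*(z - 2)*(z - 1)*(z^3 - 16*z) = z*(z - 4)*(z - 2)*(z - 1)*(z^2 + 4*z) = z*(z - 4)*(z - 2)*(z - 1)*(z + 4)*(z)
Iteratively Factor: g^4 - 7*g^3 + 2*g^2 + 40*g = (g + 2)*(g^3 - 9*g^2 + 20*g) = (g - 5)*(g + 2)*(g^2 - 4*g) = (g - 5)*(g - 4)*(g + 2)*(g)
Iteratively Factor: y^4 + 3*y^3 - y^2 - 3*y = (y + 1)*(y^3 + 2*y^2 - 3*y) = (y + 1)*(y + 3)*(y^2 - y) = y*(y + 1)*(y + 3)*(y - 1)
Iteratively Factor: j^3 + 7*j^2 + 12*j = (j)*(j^2 + 7*j + 12) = j*(j + 3)*(j + 4)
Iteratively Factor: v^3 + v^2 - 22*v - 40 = (v + 2)*(v^2 - v - 20) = (v + 2)*(v + 4)*(v - 5)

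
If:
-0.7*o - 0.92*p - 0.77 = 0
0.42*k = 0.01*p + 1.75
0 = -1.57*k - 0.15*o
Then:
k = 5.12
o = -53.56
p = 39.91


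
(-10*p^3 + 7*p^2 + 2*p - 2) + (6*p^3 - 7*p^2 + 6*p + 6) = -4*p^3 + 8*p + 4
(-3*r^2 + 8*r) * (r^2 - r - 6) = -3*r^4 + 11*r^3 + 10*r^2 - 48*r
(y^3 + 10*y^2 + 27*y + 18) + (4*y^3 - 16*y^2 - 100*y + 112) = 5*y^3 - 6*y^2 - 73*y + 130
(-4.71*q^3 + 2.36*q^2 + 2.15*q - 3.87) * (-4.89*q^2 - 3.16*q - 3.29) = 23.0319*q^5 + 3.3432*q^4 - 2.4752*q^3 + 4.3659*q^2 + 5.1557*q + 12.7323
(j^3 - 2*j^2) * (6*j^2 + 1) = 6*j^5 - 12*j^4 + j^3 - 2*j^2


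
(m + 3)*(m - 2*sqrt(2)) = m^2 - 2*sqrt(2)*m + 3*m - 6*sqrt(2)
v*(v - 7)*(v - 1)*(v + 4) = v^4 - 4*v^3 - 25*v^2 + 28*v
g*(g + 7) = g^2 + 7*g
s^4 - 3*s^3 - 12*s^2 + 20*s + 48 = (s - 4)*(s - 3)*(s + 2)^2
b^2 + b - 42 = (b - 6)*(b + 7)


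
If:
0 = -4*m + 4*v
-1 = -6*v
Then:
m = 1/6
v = 1/6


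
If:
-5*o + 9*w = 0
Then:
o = 9*w/5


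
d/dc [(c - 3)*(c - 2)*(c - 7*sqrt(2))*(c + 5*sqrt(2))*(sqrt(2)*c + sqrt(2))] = 5*sqrt(2)*c^4 - 16*sqrt(2)*c^3 - 16*c^3 - 207*sqrt(2)*c^2 + 48*c^2 - 8*c + 572*sqrt(2)*c - 70*sqrt(2) - 24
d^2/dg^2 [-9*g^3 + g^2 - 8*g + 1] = 2 - 54*g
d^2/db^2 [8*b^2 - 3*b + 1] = 16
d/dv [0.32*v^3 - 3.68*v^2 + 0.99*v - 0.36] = 0.96*v^2 - 7.36*v + 0.99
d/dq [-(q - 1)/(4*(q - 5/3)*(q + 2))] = 9*(q^2 - 2*q + 3)/(4*(9*q^4 + 6*q^3 - 59*q^2 - 20*q + 100))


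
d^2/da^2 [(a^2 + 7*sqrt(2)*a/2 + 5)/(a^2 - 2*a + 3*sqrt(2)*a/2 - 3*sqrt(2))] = 4*(4*a^3 + 4*sqrt(2)*a^3 + 18*sqrt(2)*a^2 + 30*a^2 + 45*sqrt(2)*a + 66*a + 37 + 33*sqrt(2))/(4*a^6 - 24*a^5 + 18*sqrt(2)*a^5 - 108*sqrt(2)*a^4 + 102*a^4 - 356*a^3 + 243*sqrt(2)*a^3 - 306*sqrt(2)*a^2 + 648*a^2 - 432*a + 324*sqrt(2)*a - 216*sqrt(2))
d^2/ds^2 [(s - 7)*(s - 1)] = 2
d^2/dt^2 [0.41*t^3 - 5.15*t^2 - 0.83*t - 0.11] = 2.46*t - 10.3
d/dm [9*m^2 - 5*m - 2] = 18*m - 5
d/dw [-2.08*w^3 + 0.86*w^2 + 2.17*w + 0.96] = -6.24*w^2 + 1.72*w + 2.17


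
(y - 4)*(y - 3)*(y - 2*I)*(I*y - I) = I*y^4 + 2*y^3 - 8*I*y^3 - 16*y^2 + 19*I*y^2 + 38*y - 12*I*y - 24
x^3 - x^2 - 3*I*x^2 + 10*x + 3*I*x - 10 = (x - 1)*(x - 5*I)*(x + 2*I)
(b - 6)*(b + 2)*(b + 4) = b^3 - 28*b - 48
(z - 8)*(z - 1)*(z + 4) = z^3 - 5*z^2 - 28*z + 32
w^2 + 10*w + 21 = (w + 3)*(w + 7)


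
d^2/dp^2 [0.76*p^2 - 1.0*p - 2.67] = 1.52000000000000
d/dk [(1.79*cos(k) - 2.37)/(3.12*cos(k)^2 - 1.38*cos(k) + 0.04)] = (5.5848*cos(k)^2 - 14.7888*cos(k) + 3.199)*sin(k)/(9.7344*cos(k)^4 - 8.6112*cos(k)^3 + 2.154*cos(k)^2 - 0.1104*cos(k) + 0.0016)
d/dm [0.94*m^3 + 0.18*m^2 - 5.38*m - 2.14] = 2.82*m^2 + 0.36*m - 5.38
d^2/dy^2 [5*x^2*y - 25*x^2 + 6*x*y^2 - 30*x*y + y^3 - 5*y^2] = 12*x + 6*y - 10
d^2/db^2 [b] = 0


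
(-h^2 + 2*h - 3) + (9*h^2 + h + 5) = 8*h^2 + 3*h + 2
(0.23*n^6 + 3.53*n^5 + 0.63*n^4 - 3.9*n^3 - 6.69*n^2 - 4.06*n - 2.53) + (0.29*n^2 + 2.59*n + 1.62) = 0.23*n^6 + 3.53*n^5 + 0.63*n^4 - 3.9*n^3 - 6.4*n^2 - 1.47*n - 0.91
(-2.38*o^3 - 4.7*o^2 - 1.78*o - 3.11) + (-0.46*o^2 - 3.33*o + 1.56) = -2.38*o^3 - 5.16*o^2 - 5.11*o - 1.55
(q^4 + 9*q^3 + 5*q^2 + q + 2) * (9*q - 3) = 9*q^5 + 78*q^4 + 18*q^3 - 6*q^2 + 15*q - 6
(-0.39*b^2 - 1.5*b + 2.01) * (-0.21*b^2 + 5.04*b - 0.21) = 0.0819*b^4 - 1.6506*b^3 - 7.9002*b^2 + 10.4454*b - 0.4221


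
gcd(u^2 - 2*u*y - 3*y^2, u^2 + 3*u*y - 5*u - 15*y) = 1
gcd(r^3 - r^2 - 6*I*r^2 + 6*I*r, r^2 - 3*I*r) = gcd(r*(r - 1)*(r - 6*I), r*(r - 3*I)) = r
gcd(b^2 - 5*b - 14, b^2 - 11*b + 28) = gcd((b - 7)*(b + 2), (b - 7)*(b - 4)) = b - 7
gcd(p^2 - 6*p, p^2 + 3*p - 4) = 1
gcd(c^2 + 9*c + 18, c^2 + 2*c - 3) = c + 3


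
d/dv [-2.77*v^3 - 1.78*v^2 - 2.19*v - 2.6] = -8.31*v^2 - 3.56*v - 2.19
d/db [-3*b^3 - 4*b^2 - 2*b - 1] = -9*b^2 - 8*b - 2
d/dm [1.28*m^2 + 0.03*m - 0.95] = 2.56*m + 0.03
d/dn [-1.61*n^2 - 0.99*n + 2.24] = -3.22*n - 0.99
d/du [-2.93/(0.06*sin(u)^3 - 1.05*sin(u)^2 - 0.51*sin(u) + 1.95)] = (0.5274*sin(u)^2 - 6.153*sin(u) - 1.4943)*cos(u)/(0.06*sin(u)^3 - 1.05*sin(u)^2 - 0.51*sin(u) + 1.95)^2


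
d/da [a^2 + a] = 2*a + 1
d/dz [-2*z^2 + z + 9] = 1 - 4*z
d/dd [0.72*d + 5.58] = 0.720000000000000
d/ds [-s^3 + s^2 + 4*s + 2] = -3*s^2 + 2*s + 4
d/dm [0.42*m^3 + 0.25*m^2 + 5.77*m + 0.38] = 1.26*m^2 + 0.5*m + 5.77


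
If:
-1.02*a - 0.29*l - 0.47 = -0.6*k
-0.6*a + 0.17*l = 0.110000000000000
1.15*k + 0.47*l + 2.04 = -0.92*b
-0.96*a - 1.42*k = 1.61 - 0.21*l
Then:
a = -0.60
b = -0.28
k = -0.95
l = -1.47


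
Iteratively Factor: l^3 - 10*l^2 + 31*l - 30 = (l - 3)*(l^2 - 7*l + 10) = (l - 5)*(l - 3)*(l - 2)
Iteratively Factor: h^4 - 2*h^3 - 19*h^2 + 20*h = (h - 1)*(h^3 - h^2 - 20*h) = (h - 1)*(h + 4)*(h^2 - 5*h) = h*(h - 1)*(h + 4)*(h - 5)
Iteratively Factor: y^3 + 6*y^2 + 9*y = (y)*(y^2 + 6*y + 9) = y*(y + 3)*(y + 3)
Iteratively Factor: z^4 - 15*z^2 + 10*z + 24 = (z + 1)*(z^3 - z^2 - 14*z + 24) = (z - 3)*(z + 1)*(z^2 + 2*z - 8) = (z - 3)*(z - 2)*(z + 1)*(z + 4)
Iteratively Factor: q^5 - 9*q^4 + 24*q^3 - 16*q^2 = (q - 4)*(q^4 - 5*q^3 + 4*q^2) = (q - 4)*(q - 1)*(q^3 - 4*q^2) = (q - 4)^2*(q - 1)*(q^2) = q*(q - 4)^2*(q - 1)*(q)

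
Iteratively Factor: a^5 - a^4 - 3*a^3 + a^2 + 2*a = (a - 2)*(a^4 + a^3 - a^2 - a) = (a - 2)*(a + 1)*(a^3 - a) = (a - 2)*(a + 1)^2*(a^2 - a) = a*(a - 2)*(a + 1)^2*(a - 1)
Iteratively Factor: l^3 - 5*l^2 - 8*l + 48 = (l - 4)*(l^2 - l - 12) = (l - 4)*(l + 3)*(l - 4)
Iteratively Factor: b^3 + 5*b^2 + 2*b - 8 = (b + 4)*(b^2 + b - 2) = (b + 2)*(b + 4)*(b - 1)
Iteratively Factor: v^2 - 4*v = (v - 4)*(v)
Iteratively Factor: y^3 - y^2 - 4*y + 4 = (y - 2)*(y^2 + y - 2) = (y - 2)*(y + 2)*(y - 1)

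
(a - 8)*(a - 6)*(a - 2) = a^3 - 16*a^2 + 76*a - 96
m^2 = m^2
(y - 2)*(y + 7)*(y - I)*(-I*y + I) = -I*y^4 - y^3 - 4*I*y^3 - 4*y^2 + 19*I*y^2 + 19*y - 14*I*y - 14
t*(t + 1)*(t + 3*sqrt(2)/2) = t^3 + t^2 + 3*sqrt(2)*t^2/2 + 3*sqrt(2)*t/2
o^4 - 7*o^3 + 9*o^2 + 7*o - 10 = (o - 5)*(o - 2)*(o - 1)*(o + 1)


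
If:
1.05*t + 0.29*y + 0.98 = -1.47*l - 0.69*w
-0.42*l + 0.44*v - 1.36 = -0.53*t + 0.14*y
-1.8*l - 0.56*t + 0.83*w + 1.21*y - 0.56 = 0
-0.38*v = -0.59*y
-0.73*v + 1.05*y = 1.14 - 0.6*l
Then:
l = 2.99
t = -3.10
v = 12.18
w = -6.37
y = 7.84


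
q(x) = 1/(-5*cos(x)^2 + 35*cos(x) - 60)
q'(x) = (-10*sin(x)*cos(x) + 35*sin(x))/(-5*cos(x)^2 + 35*cos(x) - 60)^2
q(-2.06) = -0.01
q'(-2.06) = -0.01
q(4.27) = -0.01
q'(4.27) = -0.01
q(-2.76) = -0.01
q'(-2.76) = -0.00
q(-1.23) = -0.02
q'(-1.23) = -0.01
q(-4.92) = -0.02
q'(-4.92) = 0.01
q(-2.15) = -0.01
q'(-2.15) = -0.01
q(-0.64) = -0.03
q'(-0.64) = -0.01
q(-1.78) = -0.01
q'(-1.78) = -0.01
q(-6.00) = -0.03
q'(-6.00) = 0.01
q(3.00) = -0.01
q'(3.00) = 0.00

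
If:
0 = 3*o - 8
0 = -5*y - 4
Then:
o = 8/3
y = -4/5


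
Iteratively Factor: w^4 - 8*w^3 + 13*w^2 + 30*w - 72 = (w - 3)*(w^3 - 5*w^2 - 2*w + 24) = (w - 3)^2*(w^2 - 2*w - 8) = (w - 3)^2*(w + 2)*(w - 4)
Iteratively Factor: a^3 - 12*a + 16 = (a - 2)*(a^2 + 2*a - 8) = (a - 2)*(a + 4)*(a - 2)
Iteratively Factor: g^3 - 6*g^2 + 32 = (g + 2)*(g^2 - 8*g + 16) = (g - 4)*(g + 2)*(g - 4)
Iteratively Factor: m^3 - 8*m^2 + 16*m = (m)*(m^2 - 8*m + 16) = m*(m - 4)*(m - 4)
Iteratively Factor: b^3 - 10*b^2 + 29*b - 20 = (b - 1)*(b^2 - 9*b + 20) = (b - 5)*(b - 1)*(b - 4)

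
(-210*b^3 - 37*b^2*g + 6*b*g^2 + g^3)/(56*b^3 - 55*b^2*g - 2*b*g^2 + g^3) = (-30*b^2 - b*g + g^2)/(8*b^2 - 9*b*g + g^2)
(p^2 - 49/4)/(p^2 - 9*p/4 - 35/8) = 2*(2*p + 7)/(4*p + 5)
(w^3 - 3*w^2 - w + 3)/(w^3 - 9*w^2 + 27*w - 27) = (w^2 - 1)/(w^2 - 6*w + 9)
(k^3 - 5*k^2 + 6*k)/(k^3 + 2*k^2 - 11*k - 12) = k*(k - 2)/(k^2 + 5*k + 4)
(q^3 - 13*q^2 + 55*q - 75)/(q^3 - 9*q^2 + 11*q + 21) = (q^2 - 10*q + 25)/(q^2 - 6*q - 7)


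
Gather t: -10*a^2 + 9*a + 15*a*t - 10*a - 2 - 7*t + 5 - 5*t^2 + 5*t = -10*a^2 - a - 5*t^2 + t*(15*a - 2) + 3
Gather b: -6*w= -6*w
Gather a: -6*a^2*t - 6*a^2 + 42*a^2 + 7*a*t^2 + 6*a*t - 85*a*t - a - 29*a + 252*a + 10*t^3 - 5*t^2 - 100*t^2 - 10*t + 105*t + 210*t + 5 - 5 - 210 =a^2*(36 - 6*t) + a*(7*t^2 - 79*t + 222) + 10*t^3 - 105*t^2 + 305*t - 210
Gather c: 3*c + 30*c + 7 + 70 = 33*c + 77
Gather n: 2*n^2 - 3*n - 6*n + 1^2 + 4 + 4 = 2*n^2 - 9*n + 9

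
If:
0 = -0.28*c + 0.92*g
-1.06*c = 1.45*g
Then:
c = 0.00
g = 0.00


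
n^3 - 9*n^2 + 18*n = n*(n - 6)*(n - 3)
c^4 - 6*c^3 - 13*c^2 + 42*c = c*(c - 7)*(c - 2)*(c + 3)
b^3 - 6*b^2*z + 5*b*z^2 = b*(b - 5*z)*(b - z)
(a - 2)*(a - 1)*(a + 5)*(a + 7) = a^4 + 9*a^3 + a^2 - 81*a + 70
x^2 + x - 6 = (x - 2)*(x + 3)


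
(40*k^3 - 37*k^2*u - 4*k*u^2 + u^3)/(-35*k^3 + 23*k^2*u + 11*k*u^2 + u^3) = (-8*k + u)/(7*k + u)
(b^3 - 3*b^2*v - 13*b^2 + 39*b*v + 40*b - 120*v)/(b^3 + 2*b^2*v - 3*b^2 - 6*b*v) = (b^3 - 3*b^2*v - 13*b^2 + 39*b*v + 40*b - 120*v)/(b*(b^2 + 2*b*v - 3*b - 6*v))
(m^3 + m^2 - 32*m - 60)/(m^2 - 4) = (m^2 - m - 30)/(m - 2)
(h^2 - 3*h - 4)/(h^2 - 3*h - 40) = (-h^2 + 3*h + 4)/(-h^2 + 3*h + 40)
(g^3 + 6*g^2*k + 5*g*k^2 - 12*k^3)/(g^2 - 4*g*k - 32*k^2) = (g^2 + 2*g*k - 3*k^2)/(g - 8*k)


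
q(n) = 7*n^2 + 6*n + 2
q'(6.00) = 90.00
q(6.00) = 290.00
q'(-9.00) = -120.00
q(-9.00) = 515.00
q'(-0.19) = 3.34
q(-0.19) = 1.11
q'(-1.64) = -16.96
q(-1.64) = 10.99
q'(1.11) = 21.54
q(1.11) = 17.28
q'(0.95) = 19.30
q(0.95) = 14.02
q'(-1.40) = -13.60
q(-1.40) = 7.32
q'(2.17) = 36.38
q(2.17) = 47.98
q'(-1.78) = -18.92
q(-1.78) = 13.50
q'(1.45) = 26.30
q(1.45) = 25.42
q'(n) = 14*n + 6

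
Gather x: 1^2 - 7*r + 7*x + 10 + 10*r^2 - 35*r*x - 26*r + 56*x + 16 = 10*r^2 - 33*r + x*(63 - 35*r) + 27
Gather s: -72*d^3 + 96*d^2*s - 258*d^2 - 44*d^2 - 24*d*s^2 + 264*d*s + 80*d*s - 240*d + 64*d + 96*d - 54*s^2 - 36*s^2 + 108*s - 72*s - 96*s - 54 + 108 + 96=-72*d^3 - 302*d^2 - 80*d + s^2*(-24*d - 90) + s*(96*d^2 + 344*d - 60) + 150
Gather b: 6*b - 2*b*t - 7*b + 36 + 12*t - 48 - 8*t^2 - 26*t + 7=b*(-2*t - 1) - 8*t^2 - 14*t - 5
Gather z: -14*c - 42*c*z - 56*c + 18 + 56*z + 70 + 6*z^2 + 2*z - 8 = -70*c + 6*z^2 + z*(58 - 42*c) + 80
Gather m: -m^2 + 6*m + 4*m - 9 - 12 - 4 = -m^2 + 10*m - 25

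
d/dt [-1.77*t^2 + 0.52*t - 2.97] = 0.52 - 3.54*t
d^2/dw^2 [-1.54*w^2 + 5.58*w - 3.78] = -3.08000000000000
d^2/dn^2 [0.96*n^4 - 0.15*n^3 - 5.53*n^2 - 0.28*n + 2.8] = 11.52*n^2 - 0.9*n - 11.06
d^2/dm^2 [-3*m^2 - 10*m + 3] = -6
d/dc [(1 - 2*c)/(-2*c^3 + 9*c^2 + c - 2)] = (4*c^3 - 18*c^2 - 2*c + (2*c - 1)*(-6*c^2 + 18*c + 1) + 4)/(2*c^3 - 9*c^2 - c + 2)^2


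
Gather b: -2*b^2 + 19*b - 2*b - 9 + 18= -2*b^2 + 17*b + 9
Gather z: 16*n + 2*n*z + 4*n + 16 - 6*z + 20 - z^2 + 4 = 20*n - z^2 + z*(2*n - 6) + 40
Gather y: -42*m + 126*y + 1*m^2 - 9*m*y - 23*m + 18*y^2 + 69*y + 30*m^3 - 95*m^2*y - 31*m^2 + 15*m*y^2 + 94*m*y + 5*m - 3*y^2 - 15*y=30*m^3 - 30*m^2 - 60*m + y^2*(15*m + 15) + y*(-95*m^2 + 85*m + 180)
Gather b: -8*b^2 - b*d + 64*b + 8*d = -8*b^2 + b*(64 - d) + 8*d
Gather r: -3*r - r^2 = -r^2 - 3*r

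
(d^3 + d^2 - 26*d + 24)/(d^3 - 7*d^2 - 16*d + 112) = (d^2 + 5*d - 6)/(d^2 - 3*d - 28)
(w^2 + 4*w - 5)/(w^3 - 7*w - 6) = (-w^2 - 4*w + 5)/(-w^3 + 7*w + 6)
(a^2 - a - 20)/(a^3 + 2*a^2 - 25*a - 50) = (a + 4)/(a^2 + 7*a + 10)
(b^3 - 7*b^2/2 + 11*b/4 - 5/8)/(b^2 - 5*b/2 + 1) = (b^2 - 3*b + 5/4)/(b - 2)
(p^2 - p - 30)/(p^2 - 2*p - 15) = (-p^2 + p + 30)/(-p^2 + 2*p + 15)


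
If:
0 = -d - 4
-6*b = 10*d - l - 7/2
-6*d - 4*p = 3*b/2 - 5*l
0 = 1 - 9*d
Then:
No Solution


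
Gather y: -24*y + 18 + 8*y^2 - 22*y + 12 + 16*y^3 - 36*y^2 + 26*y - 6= 16*y^3 - 28*y^2 - 20*y + 24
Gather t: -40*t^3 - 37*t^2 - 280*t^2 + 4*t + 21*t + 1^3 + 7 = -40*t^3 - 317*t^2 + 25*t + 8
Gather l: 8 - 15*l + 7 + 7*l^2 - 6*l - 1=7*l^2 - 21*l + 14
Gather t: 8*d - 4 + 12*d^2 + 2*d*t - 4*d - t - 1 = 12*d^2 + 4*d + t*(2*d - 1) - 5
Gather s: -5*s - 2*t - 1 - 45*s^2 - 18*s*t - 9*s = -45*s^2 + s*(-18*t - 14) - 2*t - 1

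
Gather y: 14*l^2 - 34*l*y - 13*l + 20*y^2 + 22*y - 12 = 14*l^2 - 13*l + 20*y^2 + y*(22 - 34*l) - 12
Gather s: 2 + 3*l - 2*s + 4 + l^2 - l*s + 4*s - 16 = l^2 + 3*l + s*(2 - l) - 10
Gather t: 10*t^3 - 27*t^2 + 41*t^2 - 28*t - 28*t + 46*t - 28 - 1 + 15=10*t^3 + 14*t^2 - 10*t - 14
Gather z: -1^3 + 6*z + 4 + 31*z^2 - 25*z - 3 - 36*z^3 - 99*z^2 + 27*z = -36*z^3 - 68*z^2 + 8*z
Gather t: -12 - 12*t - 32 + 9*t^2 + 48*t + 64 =9*t^2 + 36*t + 20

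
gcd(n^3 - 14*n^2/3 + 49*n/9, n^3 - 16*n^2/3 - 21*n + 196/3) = n - 7/3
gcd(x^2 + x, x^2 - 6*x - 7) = x + 1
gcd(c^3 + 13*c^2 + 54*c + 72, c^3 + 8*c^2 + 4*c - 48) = c^2 + 10*c + 24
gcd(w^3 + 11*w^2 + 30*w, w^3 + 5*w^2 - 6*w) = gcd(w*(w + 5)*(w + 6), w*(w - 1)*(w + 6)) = w^2 + 6*w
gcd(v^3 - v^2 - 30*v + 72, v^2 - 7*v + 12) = v^2 - 7*v + 12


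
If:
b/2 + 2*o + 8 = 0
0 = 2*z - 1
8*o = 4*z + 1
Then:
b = -35/2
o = 3/8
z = 1/2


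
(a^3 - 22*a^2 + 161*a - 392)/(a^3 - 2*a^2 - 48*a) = (a^2 - 14*a + 49)/(a*(a + 6))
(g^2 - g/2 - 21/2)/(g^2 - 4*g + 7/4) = 2*(g + 3)/(2*g - 1)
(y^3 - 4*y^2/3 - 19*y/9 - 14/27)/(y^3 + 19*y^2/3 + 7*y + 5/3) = (9*y^2 - 15*y - 14)/(9*(y^2 + 6*y + 5))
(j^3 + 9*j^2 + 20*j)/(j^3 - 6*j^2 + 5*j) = (j^2 + 9*j + 20)/(j^2 - 6*j + 5)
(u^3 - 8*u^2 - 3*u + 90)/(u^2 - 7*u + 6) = (u^2 - 2*u - 15)/(u - 1)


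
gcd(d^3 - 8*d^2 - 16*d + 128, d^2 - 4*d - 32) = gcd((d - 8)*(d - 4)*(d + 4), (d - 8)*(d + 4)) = d^2 - 4*d - 32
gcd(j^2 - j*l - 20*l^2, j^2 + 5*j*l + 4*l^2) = j + 4*l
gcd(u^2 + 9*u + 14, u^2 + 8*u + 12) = u + 2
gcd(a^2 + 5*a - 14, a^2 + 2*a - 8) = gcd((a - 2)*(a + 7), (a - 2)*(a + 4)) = a - 2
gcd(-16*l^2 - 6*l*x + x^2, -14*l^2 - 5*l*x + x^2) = 2*l + x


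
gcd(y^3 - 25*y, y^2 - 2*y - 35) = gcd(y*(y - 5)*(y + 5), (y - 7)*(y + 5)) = y + 5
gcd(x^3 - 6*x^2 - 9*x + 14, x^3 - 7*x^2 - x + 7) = x^2 - 8*x + 7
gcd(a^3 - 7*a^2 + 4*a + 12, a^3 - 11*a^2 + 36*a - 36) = a^2 - 8*a + 12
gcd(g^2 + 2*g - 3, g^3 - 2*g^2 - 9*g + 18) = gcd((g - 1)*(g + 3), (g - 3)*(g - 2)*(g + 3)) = g + 3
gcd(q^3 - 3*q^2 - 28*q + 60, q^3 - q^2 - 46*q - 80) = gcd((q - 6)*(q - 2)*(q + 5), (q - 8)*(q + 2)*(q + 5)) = q + 5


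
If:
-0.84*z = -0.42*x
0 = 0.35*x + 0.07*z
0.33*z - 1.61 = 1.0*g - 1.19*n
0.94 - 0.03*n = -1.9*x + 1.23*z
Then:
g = 35.68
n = 31.33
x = 0.00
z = 0.00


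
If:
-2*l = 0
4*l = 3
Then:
No Solution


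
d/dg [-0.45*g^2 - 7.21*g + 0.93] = -0.9*g - 7.21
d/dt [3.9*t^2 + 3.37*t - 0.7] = 7.8*t + 3.37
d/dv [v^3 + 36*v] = 3*v^2 + 36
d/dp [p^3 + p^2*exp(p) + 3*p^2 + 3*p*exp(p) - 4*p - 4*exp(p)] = p^2*exp(p) + 3*p^2 + 5*p*exp(p) + 6*p - exp(p) - 4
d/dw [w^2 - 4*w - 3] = 2*w - 4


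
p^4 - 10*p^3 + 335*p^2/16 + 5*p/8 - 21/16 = (p - 7)*(p - 3)*(p - 1/4)*(p + 1/4)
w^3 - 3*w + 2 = (w - 1)^2*(w + 2)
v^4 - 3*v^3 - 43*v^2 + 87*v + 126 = (v - 7)*(v - 3)*(v + 1)*(v + 6)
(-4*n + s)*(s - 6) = -4*n*s + 24*n + s^2 - 6*s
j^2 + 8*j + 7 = (j + 1)*(j + 7)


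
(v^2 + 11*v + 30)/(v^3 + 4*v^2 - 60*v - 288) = (v + 5)/(v^2 - 2*v - 48)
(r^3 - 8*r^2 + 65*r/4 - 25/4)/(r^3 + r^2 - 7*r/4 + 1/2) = (2*r^2 - 15*r + 25)/(2*r^2 + 3*r - 2)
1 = 1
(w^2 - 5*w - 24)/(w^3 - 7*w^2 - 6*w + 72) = (w - 8)/(w^2 - 10*w + 24)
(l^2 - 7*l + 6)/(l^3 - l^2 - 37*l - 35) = (-l^2 + 7*l - 6)/(-l^3 + l^2 + 37*l + 35)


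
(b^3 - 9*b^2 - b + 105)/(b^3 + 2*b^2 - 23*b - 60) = (b - 7)/(b + 4)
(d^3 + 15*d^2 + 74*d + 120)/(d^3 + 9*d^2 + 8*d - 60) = (d + 4)/(d - 2)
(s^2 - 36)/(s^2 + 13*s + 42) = (s - 6)/(s + 7)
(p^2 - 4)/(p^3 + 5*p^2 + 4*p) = (p^2 - 4)/(p*(p^2 + 5*p + 4))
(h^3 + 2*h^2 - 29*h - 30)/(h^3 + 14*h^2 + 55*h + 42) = (h - 5)/(h + 7)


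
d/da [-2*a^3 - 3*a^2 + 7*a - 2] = -6*a^2 - 6*a + 7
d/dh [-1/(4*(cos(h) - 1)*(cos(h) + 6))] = -(2*cos(h) + 5)*sin(h)/(4*(cos(h) - 1)^2*(cos(h) + 6)^2)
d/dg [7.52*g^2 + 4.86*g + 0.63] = 15.04*g + 4.86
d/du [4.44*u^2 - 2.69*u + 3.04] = 8.88*u - 2.69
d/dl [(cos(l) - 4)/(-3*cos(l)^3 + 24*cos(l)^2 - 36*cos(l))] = 2*(-cos(l)^3 + 10*cos(l)^2 - 32*cos(l) + 24)*sin(l)/(3*(cos(l) - 6)^2*(cos(l) - 2)^2*cos(l)^2)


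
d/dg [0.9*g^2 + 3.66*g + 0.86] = 1.8*g + 3.66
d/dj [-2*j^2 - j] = -4*j - 1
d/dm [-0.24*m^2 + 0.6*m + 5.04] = 0.6 - 0.48*m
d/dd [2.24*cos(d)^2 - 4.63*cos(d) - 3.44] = (4.63 - 4.48*cos(d))*sin(d)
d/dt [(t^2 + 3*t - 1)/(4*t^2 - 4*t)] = (-t^2 + t/2 - 1/4)/(t^2*(t^2 - 2*t + 1))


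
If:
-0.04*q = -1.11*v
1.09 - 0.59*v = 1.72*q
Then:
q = 0.63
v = 0.02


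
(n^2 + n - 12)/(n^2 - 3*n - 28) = (n - 3)/(n - 7)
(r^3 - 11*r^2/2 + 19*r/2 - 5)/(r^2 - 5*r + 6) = (2*r^2 - 7*r + 5)/(2*(r - 3))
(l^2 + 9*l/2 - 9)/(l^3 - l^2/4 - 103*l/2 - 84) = 2*(2*l - 3)/(4*l^2 - 25*l - 56)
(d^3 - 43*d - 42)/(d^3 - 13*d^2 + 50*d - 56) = (d^2 + 7*d + 6)/(d^2 - 6*d + 8)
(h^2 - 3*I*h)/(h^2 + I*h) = (h - 3*I)/(h + I)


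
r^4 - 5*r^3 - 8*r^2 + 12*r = r*(r - 6)*(r - 1)*(r + 2)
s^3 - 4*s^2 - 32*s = s*(s - 8)*(s + 4)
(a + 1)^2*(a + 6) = a^3 + 8*a^2 + 13*a + 6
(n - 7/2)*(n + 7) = n^2 + 7*n/2 - 49/2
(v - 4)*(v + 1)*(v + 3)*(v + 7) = v^4 + 7*v^3 - 13*v^2 - 103*v - 84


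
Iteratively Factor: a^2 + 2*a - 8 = (a - 2)*(a + 4)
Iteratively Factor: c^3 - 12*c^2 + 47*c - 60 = (c - 4)*(c^2 - 8*c + 15) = (c - 4)*(c - 3)*(c - 5)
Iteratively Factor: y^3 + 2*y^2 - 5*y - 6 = (y + 3)*(y^2 - y - 2) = (y - 2)*(y + 3)*(y + 1)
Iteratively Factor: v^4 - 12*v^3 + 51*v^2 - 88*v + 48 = (v - 1)*(v^3 - 11*v^2 + 40*v - 48) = (v - 4)*(v - 1)*(v^2 - 7*v + 12) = (v - 4)*(v - 3)*(v - 1)*(v - 4)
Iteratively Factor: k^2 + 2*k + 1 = (k + 1)*(k + 1)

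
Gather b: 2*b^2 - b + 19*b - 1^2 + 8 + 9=2*b^2 + 18*b + 16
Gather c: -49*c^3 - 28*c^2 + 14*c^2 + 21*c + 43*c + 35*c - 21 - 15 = -49*c^3 - 14*c^2 + 99*c - 36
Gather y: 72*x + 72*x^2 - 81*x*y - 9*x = 72*x^2 - 81*x*y + 63*x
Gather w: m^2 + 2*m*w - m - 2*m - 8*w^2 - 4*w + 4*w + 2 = m^2 + 2*m*w - 3*m - 8*w^2 + 2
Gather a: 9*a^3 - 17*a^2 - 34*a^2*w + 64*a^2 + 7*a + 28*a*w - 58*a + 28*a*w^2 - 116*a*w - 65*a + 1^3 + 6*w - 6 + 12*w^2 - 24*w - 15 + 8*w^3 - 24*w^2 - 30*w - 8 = 9*a^3 + a^2*(47 - 34*w) + a*(28*w^2 - 88*w - 116) + 8*w^3 - 12*w^2 - 48*w - 28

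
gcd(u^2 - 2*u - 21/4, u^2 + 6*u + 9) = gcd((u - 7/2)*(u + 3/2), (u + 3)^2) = 1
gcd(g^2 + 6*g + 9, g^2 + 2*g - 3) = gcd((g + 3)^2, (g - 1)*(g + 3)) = g + 3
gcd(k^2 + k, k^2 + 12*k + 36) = 1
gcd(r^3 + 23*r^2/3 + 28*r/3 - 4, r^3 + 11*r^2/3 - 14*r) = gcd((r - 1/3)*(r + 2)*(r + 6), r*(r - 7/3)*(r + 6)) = r + 6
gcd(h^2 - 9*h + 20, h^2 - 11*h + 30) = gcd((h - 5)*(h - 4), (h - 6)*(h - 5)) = h - 5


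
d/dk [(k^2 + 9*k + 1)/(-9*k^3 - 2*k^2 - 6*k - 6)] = (9*k^4 + 162*k^3 + 39*k^2 - 8*k - 48)/(81*k^6 + 36*k^5 + 112*k^4 + 132*k^3 + 60*k^2 + 72*k + 36)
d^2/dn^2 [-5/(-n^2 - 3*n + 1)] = 10*(-n^2 - 3*n + (2*n + 3)^2 + 1)/(n^2 + 3*n - 1)^3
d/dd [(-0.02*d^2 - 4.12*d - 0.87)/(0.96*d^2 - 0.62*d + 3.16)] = (3.9676*d^2 + 1.544*d - 13.5586)/(0.9216*d^4 - 1.1904*d^3 + 6.4516*d^2 - 3.9184*d + 9.9856)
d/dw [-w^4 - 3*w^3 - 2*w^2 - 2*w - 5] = -4*w^3 - 9*w^2 - 4*w - 2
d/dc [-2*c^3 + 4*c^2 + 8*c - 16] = -6*c^2 + 8*c + 8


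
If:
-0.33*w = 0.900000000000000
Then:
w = -2.73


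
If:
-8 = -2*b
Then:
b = 4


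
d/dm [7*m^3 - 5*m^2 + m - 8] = 21*m^2 - 10*m + 1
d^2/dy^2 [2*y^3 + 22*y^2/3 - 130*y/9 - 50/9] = 12*y + 44/3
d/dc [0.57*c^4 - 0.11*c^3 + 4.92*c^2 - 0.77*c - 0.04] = 2.28*c^3 - 0.33*c^2 + 9.84*c - 0.77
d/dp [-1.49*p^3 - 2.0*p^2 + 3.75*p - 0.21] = -4.47*p^2 - 4.0*p + 3.75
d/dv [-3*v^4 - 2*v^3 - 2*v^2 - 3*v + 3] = -12*v^3 - 6*v^2 - 4*v - 3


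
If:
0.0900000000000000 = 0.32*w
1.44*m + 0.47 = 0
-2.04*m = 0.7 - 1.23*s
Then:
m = -0.33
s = 0.03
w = 0.28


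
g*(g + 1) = g^2 + g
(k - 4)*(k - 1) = k^2 - 5*k + 4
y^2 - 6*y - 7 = (y - 7)*(y + 1)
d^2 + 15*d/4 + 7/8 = (d + 1/4)*(d + 7/2)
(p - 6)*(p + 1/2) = p^2 - 11*p/2 - 3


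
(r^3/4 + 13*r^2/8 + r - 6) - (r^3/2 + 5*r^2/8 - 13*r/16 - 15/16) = -r^3/4 + r^2 + 29*r/16 - 81/16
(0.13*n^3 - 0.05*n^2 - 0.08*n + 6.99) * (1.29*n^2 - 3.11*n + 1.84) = 0.1677*n^5 - 0.4688*n^4 + 0.2915*n^3 + 9.1739*n^2 - 21.8861*n + 12.8616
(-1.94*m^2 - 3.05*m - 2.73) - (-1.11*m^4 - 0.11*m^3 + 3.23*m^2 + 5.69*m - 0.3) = 1.11*m^4 + 0.11*m^3 - 5.17*m^2 - 8.74*m - 2.43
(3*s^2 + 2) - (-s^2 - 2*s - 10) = 4*s^2 + 2*s + 12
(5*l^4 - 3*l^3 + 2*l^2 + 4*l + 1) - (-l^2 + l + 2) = 5*l^4 - 3*l^3 + 3*l^2 + 3*l - 1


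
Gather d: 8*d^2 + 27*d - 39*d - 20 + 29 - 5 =8*d^2 - 12*d + 4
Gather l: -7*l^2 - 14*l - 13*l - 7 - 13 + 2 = -7*l^2 - 27*l - 18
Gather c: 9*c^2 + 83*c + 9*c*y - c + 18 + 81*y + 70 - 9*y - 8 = 9*c^2 + c*(9*y + 82) + 72*y + 80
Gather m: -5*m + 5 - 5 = -5*m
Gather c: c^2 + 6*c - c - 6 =c^2 + 5*c - 6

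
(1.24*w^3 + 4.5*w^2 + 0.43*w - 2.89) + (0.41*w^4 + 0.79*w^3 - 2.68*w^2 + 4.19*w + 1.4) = 0.41*w^4 + 2.03*w^3 + 1.82*w^2 + 4.62*w - 1.49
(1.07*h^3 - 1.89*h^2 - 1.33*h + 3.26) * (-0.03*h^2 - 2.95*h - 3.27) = -0.0321*h^5 - 3.0998*h^4 + 2.1165*h^3 + 10.006*h^2 - 5.2679*h - 10.6602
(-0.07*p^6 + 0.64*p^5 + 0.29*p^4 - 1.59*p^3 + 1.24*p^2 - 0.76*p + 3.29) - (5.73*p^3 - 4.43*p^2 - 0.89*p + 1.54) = -0.07*p^6 + 0.64*p^5 + 0.29*p^4 - 7.32*p^3 + 5.67*p^2 + 0.13*p + 1.75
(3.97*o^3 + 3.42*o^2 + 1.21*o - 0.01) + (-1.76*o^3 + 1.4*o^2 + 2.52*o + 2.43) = 2.21*o^3 + 4.82*o^2 + 3.73*o + 2.42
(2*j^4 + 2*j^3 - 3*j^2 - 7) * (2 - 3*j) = -6*j^5 - 2*j^4 + 13*j^3 - 6*j^2 + 21*j - 14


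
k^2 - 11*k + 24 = (k - 8)*(k - 3)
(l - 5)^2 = l^2 - 10*l + 25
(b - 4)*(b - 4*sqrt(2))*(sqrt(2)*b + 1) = sqrt(2)*b^3 - 7*b^2 - 4*sqrt(2)*b^2 - 4*sqrt(2)*b + 28*b + 16*sqrt(2)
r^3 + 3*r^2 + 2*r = r*(r + 1)*(r + 2)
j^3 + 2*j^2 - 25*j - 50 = (j - 5)*(j + 2)*(j + 5)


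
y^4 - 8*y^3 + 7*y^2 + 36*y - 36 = (y - 6)*(y - 3)*(y - 1)*(y + 2)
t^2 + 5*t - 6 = (t - 1)*(t + 6)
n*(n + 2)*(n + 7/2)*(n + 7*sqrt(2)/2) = n^4 + 7*sqrt(2)*n^3/2 + 11*n^3/2 + 7*n^2 + 77*sqrt(2)*n^2/4 + 49*sqrt(2)*n/2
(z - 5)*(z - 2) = z^2 - 7*z + 10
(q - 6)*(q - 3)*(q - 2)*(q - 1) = q^4 - 12*q^3 + 47*q^2 - 72*q + 36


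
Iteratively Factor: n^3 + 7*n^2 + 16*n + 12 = (n + 3)*(n^2 + 4*n + 4) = (n + 2)*(n + 3)*(n + 2)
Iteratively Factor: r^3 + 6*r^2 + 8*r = (r + 4)*(r^2 + 2*r) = (r + 2)*(r + 4)*(r)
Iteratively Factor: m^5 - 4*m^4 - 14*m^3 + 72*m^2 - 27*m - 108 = (m + 1)*(m^4 - 5*m^3 - 9*m^2 + 81*m - 108) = (m - 3)*(m + 1)*(m^3 - 2*m^2 - 15*m + 36) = (m - 3)^2*(m + 1)*(m^2 + m - 12) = (m - 3)^3*(m + 1)*(m + 4)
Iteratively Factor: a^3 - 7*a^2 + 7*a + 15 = (a - 5)*(a^2 - 2*a - 3) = (a - 5)*(a + 1)*(a - 3)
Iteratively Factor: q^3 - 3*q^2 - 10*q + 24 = (q + 3)*(q^2 - 6*q + 8) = (q - 2)*(q + 3)*(q - 4)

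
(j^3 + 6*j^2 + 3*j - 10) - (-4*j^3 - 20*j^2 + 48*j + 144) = 5*j^3 + 26*j^2 - 45*j - 154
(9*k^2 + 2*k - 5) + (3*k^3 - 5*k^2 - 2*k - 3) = 3*k^3 + 4*k^2 - 8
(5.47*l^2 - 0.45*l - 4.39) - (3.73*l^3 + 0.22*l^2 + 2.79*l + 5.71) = -3.73*l^3 + 5.25*l^2 - 3.24*l - 10.1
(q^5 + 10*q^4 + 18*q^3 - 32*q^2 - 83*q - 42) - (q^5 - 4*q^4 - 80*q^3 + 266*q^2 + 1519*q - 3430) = 14*q^4 + 98*q^3 - 298*q^2 - 1602*q + 3388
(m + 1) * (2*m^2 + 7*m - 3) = 2*m^3 + 9*m^2 + 4*m - 3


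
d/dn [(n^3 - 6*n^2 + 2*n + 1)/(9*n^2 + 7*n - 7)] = (9*n^4 + 14*n^3 - 81*n^2 + 66*n - 21)/(81*n^4 + 126*n^3 - 77*n^2 - 98*n + 49)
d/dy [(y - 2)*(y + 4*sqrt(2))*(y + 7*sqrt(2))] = 3*y^2 - 4*y + 22*sqrt(2)*y - 22*sqrt(2) + 56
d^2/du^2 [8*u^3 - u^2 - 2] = 48*u - 2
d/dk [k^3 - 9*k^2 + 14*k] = 3*k^2 - 18*k + 14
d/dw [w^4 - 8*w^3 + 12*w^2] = 4*w*(w^2 - 6*w + 6)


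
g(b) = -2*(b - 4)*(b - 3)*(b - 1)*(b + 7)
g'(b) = -2*(b - 4)*(b - 3)*(b - 1) - 2*(b - 4)*(b - 3)*(b + 7) - 2*(b - 4)*(b - 1)*(b + 7) - 2*(b - 3)*(b - 1)*(b + 7) = -8*b^3 + 6*b^2 + 148*b - 242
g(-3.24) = 1440.48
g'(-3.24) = -386.44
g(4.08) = -5.90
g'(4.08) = -81.62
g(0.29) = 104.08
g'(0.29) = -198.77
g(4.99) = -188.50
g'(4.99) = -348.09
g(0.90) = 10.29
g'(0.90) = -109.77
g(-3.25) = 1444.34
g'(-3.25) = -385.00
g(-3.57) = 1559.20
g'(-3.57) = -329.90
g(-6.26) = 1020.84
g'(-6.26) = 1029.16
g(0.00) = 168.00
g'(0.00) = -242.00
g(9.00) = -7680.00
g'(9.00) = -4256.00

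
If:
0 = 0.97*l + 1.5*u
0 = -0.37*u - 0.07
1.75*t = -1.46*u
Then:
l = 0.29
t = 0.16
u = -0.19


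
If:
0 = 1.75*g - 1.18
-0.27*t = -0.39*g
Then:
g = 0.67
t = 0.97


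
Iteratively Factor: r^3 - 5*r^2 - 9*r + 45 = (r - 3)*(r^2 - 2*r - 15) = (r - 3)*(r + 3)*(r - 5)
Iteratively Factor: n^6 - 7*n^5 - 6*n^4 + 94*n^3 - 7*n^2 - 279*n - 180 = (n + 3)*(n^5 - 10*n^4 + 24*n^3 + 22*n^2 - 73*n - 60) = (n - 3)*(n + 3)*(n^4 - 7*n^3 + 3*n^2 + 31*n + 20) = (n - 3)*(n + 1)*(n + 3)*(n^3 - 8*n^2 + 11*n + 20) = (n - 5)*(n - 3)*(n + 1)*(n + 3)*(n^2 - 3*n - 4) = (n - 5)*(n - 3)*(n + 1)^2*(n + 3)*(n - 4)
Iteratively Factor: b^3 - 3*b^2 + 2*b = (b - 1)*(b^2 - 2*b) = b*(b - 1)*(b - 2)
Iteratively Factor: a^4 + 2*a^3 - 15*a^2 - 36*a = (a - 4)*(a^3 + 6*a^2 + 9*a) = a*(a - 4)*(a^2 + 6*a + 9) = a*(a - 4)*(a + 3)*(a + 3)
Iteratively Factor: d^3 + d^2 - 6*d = (d - 2)*(d^2 + 3*d) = d*(d - 2)*(d + 3)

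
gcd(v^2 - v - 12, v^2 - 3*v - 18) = v + 3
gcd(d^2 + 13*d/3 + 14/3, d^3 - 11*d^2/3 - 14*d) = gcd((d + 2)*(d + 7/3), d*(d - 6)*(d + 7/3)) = d + 7/3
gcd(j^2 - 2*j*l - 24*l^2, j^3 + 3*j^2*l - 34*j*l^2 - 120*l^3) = j^2 - 2*j*l - 24*l^2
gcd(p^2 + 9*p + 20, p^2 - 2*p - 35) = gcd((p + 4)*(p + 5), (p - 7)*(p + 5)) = p + 5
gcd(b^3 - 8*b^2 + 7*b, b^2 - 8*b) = b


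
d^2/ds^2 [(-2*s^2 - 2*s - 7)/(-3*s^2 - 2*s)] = 2*(6*s^3 + 189*s^2 + 126*s + 28)/(s^3*(27*s^3 + 54*s^2 + 36*s + 8))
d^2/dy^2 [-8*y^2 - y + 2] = -16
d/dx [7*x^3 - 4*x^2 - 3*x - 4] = 21*x^2 - 8*x - 3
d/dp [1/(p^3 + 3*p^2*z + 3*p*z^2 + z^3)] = -3/(p^4 + 4*p^3*z + 6*p^2*z^2 + 4*p*z^3 + z^4)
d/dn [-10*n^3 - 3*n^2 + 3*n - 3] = -30*n^2 - 6*n + 3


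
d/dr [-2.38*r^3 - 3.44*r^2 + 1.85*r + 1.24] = -7.14*r^2 - 6.88*r + 1.85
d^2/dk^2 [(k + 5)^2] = 2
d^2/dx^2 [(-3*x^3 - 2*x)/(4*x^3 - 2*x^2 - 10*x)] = (-6*x^3 - 114*x^2 + 12*x - 97)/(8*x^6 - 12*x^5 - 54*x^4 + 59*x^3 + 135*x^2 - 75*x - 125)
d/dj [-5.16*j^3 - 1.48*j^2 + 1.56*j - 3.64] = -15.48*j^2 - 2.96*j + 1.56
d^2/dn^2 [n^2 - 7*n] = 2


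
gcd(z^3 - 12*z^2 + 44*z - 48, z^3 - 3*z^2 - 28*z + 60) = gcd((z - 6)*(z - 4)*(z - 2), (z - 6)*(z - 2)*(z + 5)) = z^2 - 8*z + 12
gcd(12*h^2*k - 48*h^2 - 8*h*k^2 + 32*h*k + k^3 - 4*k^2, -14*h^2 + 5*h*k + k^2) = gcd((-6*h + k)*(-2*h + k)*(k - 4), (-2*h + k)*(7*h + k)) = 2*h - k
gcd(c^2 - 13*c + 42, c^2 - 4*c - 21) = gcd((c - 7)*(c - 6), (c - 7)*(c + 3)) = c - 7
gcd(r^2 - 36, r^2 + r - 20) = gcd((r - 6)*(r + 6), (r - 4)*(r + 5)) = 1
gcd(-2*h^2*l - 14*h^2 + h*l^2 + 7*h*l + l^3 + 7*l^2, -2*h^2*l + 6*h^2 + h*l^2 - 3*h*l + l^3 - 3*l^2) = 2*h^2 - h*l - l^2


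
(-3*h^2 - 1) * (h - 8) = -3*h^3 + 24*h^2 - h + 8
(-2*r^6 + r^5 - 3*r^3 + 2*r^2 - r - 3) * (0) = 0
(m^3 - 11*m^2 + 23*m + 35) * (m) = m^4 - 11*m^3 + 23*m^2 + 35*m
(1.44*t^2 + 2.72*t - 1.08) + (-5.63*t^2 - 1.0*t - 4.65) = -4.19*t^2 + 1.72*t - 5.73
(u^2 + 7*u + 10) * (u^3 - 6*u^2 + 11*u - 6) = u^5 + u^4 - 21*u^3 + 11*u^2 + 68*u - 60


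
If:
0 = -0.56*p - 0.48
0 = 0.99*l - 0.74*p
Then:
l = -0.64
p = -0.86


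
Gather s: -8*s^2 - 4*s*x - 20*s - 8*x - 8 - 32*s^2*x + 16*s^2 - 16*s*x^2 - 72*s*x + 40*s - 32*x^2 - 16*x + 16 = s^2*(8 - 32*x) + s*(-16*x^2 - 76*x + 20) - 32*x^2 - 24*x + 8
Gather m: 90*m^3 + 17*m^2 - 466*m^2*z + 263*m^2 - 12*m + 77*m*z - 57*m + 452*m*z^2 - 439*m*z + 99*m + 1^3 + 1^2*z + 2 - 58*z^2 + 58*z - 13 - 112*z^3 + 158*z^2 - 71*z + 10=90*m^3 + m^2*(280 - 466*z) + m*(452*z^2 - 362*z + 30) - 112*z^3 + 100*z^2 - 12*z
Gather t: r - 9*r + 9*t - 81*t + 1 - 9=-8*r - 72*t - 8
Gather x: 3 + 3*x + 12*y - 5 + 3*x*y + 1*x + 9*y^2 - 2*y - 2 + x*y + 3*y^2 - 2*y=x*(4*y + 4) + 12*y^2 + 8*y - 4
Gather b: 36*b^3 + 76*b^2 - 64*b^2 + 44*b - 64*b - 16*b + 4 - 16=36*b^3 + 12*b^2 - 36*b - 12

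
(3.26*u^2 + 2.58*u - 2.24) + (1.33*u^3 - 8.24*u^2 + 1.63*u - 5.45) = 1.33*u^3 - 4.98*u^2 + 4.21*u - 7.69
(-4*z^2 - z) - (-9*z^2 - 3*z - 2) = 5*z^2 + 2*z + 2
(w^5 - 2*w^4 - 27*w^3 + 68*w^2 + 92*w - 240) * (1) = w^5 - 2*w^4 - 27*w^3 + 68*w^2 + 92*w - 240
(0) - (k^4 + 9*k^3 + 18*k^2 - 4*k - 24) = -k^4 - 9*k^3 - 18*k^2 + 4*k + 24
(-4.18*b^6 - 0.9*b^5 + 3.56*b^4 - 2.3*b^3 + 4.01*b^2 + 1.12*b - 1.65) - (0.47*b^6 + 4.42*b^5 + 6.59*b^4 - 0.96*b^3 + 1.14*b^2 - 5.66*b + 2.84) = -4.65*b^6 - 5.32*b^5 - 3.03*b^4 - 1.34*b^3 + 2.87*b^2 + 6.78*b - 4.49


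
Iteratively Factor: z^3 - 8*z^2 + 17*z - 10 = (z - 5)*(z^2 - 3*z + 2) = (z - 5)*(z - 1)*(z - 2)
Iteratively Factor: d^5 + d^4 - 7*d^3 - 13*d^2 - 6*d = (d + 1)*(d^4 - 7*d^2 - 6*d) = (d - 3)*(d + 1)*(d^3 + 3*d^2 + 2*d) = d*(d - 3)*(d + 1)*(d^2 + 3*d + 2) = d*(d - 3)*(d + 1)*(d + 2)*(d + 1)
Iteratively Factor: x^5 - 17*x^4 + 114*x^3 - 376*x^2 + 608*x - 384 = (x - 4)*(x^4 - 13*x^3 + 62*x^2 - 128*x + 96) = (x - 4)*(x - 2)*(x^3 - 11*x^2 + 40*x - 48) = (x - 4)^2*(x - 2)*(x^2 - 7*x + 12) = (x - 4)^3*(x - 2)*(x - 3)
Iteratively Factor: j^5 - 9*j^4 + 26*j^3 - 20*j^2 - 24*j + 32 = (j + 1)*(j^4 - 10*j^3 + 36*j^2 - 56*j + 32) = (j - 2)*(j + 1)*(j^3 - 8*j^2 + 20*j - 16) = (j - 4)*(j - 2)*(j + 1)*(j^2 - 4*j + 4) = (j - 4)*(j - 2)^2*(j + 1)*(j - 2)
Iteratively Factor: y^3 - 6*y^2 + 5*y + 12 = (y + 1)*(y^2 - 7*y + 12) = (y - 4)*(y + 1)*(y - 3)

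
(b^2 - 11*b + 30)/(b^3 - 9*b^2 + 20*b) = (b - 6)/(b*(b - 4))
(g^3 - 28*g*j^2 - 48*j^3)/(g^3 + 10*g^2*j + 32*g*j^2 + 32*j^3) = (g - 6*j)/(g + 4*j)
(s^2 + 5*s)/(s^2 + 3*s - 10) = s/(s - 2)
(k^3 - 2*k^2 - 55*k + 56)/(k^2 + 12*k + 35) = (k^2 - 9*k + 8)/(k + 5)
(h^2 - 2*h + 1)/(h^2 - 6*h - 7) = (-h^2 + 2*h - 1)/(-h^2 + 6*h + 7)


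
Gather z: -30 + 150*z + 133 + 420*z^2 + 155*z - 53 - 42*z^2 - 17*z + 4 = 378*z^2 + 288*z + 54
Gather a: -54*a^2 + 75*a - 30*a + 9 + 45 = -54*a^2 + 45*a + 54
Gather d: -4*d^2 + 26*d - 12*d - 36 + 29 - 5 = -4*d^2 + 14*d - 12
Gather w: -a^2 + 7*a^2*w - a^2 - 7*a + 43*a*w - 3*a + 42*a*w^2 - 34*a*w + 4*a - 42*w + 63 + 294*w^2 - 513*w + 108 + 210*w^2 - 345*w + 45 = -2*a^2 - 6*a + w^2*(42*a + 504) + w*(7*a^2 + 9*a - 900) + 216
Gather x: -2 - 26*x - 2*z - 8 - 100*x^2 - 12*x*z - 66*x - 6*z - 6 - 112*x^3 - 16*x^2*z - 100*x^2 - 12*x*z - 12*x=-112*x^3 + x^2*(-16*z - 200) + x*(-24*z - 104) - 8*z - 16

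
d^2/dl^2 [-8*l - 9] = 0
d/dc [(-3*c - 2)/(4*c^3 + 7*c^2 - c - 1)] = (-12*c^3 - 21*c^2 + 3*c + (3*c + 2)*(12*c^2 + 14*c - 1) + 3)/(4*c^3 + 7*c^2 - c - 1)^2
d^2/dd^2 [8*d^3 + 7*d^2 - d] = 48*d + 14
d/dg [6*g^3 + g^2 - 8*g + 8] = 18*g^2 + 2*g - 8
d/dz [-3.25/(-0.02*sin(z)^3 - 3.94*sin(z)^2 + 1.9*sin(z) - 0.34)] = (-0.195*sin(z)^2 - 25.61*sin(z) + 6.175)*cos(z)/(0.02*sin(z)^3 + 3.94*sin(z)^2 - 1.9*sin(z) + 0.34)^2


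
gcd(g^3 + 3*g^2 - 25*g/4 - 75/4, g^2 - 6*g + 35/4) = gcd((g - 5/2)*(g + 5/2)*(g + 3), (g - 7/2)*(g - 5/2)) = g - 5/2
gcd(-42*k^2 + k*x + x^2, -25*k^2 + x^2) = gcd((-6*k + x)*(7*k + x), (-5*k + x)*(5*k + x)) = 1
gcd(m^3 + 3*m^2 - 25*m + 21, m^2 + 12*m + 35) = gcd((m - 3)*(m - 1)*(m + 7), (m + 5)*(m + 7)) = m + 7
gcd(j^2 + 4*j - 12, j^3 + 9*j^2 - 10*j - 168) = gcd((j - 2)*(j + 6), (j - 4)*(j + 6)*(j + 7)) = j + 6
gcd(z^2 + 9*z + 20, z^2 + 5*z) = z + 5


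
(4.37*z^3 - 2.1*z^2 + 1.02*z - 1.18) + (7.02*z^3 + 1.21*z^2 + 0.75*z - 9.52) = 11.39*z^3 - 0.89*z^2 + 1.77*z - 10.7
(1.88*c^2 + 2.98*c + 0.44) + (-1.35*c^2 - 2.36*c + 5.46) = 0.53*c^2 + 0.62*c + 5.9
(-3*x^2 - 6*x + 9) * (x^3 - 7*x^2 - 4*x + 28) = -3*x^5 + 15*x^4 + 63*x^3 - 123*x^2 - 204*x + 252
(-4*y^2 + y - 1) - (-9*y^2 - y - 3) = 5*y^2 + 2*y + 2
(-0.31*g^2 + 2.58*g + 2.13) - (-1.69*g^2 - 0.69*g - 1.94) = 1.38*g^2 + 3.27*g + 4.07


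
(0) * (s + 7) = 0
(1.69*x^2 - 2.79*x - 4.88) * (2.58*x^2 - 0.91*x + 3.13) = 4.3602*x^4 - 8.7361*x^3 - 4.7618*x^2 - 4.2919*x - 15.2744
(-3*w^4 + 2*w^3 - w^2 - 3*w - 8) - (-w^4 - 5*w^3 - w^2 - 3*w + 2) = -2*w^4 + 7*w^3 - 10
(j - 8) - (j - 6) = -2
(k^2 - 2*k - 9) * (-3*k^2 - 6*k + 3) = -3*k^4 + 42*k^2 + 48*k - 27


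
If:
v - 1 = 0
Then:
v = 1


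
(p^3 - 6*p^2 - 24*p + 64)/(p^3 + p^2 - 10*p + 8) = (p - 8)/(p - 1)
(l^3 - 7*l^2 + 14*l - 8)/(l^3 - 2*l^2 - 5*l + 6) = (l^2 - 6*l + 8)/(l^2 - l - 6)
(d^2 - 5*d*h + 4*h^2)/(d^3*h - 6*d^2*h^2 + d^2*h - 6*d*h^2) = (d^2 - 5*d*h + 4*h^2)/(d*h*(d^2 - 6*d*h + d - 6*h))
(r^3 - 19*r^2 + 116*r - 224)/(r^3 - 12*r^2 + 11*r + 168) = (r - 4)/(r + 3)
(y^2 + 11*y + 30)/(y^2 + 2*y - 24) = (y + 5)/(y - 4)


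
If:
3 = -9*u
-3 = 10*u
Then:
No Solution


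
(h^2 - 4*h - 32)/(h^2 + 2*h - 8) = (h - 8)/(h - 2)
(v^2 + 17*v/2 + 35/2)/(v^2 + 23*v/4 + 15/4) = 2*(2*v + 7)/(4*v + 3)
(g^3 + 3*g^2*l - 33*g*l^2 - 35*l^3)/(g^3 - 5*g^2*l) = 1 + 8*l/g + 7*l^2/g^2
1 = 1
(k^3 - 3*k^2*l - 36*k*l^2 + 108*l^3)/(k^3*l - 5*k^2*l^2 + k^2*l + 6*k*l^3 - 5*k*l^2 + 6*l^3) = (k^2 - 36*l^2)/(l*(k^2 - 2*k*l + k - 2*l))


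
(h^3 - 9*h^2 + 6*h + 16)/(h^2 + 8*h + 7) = (h^2 - 10*h + 16)/(h + 7)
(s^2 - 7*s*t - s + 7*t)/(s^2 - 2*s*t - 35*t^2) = (s - 1)/(s + 5*t)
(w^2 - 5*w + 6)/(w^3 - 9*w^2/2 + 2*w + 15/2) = 2*(w - 2)/(2*w^2 - 3*w - 5)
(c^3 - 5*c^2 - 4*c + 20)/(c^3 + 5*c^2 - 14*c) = (c^2 - 3*c - 10)/(c*(c + 7))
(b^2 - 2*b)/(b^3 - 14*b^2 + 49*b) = (b - 2)/(b^2 - 14*b + 49)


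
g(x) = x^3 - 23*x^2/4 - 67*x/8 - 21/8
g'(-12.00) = 561.62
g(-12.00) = -2458.12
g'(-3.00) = 53.12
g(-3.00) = -56.25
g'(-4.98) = 123.30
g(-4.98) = -227.03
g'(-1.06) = 7.19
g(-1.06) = -1.40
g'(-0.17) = -6.33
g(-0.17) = -1.37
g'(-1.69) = 19.63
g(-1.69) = -9.72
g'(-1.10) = 7.90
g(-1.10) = -1.70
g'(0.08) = -9.28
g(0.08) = -3.33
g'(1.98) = -19.38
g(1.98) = -33.99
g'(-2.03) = 27.33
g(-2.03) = -17.68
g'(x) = 3*x^2 - 23*x/2 - 67/8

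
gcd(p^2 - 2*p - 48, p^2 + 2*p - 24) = p + 6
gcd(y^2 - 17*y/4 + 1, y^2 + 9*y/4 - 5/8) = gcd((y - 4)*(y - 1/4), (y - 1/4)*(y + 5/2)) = y - 1/4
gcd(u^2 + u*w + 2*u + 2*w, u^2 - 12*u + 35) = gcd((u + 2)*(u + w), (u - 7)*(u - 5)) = 1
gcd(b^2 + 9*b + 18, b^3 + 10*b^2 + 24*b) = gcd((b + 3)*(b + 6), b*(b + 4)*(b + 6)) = b + 6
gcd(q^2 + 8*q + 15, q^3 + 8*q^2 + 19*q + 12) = q + 3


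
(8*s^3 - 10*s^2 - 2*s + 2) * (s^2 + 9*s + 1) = 8*s^5 + 62*s^4 - 84*s^3 - 26*s^2 + 16*s + 2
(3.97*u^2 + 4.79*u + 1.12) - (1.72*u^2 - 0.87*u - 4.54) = 2.25*u^2 + 5.66*u + 5.66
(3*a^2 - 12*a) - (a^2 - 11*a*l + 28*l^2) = 2*a^2 + 11*a*l - 12*a - 28*l^2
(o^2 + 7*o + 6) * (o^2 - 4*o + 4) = o^4 + 3*o^3 - 18*o^2 + 4*o + 24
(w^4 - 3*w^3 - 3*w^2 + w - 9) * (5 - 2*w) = -2*w^5 + 11*w^4 - 9*w^3 - 17*w^2 + 23*w - 45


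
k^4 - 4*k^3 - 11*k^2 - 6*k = k*(k - 6)*(k + 1)^2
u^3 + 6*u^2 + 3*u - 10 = (u - 1)*(u + 2)*(u + 5)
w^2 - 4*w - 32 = (w - 8)*(w + 4)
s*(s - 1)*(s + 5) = s^3 + 4*s^2 - 5*s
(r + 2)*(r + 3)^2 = r^3 + 8*r^2 + 21*r + 18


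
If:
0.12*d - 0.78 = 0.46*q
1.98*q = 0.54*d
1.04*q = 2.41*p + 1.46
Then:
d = -143.00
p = -17.44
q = -39.00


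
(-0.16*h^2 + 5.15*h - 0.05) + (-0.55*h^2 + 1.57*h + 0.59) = -0.71*h^2 + 6.72*h + 0.54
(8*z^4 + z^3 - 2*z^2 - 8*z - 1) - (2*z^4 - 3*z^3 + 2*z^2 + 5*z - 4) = 6*z^4 + 4*z^3 - 4*z^2 - 13*z + 3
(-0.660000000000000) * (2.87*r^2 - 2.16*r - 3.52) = -1.8942*r^2 + 1.4256*r + 2.3232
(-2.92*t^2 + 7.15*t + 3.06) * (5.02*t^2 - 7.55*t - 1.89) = -14.6584*t^4 + 57.939*t^3 - 33.1025*t^2 - 36.6165*t - 5.7834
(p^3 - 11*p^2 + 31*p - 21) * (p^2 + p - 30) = p^5 - 10*p^4 - 10*p^3 + 340*p^2 - 951*p + 630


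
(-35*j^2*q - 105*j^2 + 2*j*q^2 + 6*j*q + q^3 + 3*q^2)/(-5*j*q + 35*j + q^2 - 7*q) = (7*j*q + 21*j + q^2 + 3*q)/(q - 7)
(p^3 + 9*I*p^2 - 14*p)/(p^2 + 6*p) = (p^2 + 9*I*p - 14)/(p + 6)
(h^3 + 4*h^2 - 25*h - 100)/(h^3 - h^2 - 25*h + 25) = (h + 4)/(h - 1)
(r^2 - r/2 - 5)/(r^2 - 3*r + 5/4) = 2*(r + 2)/(2*r - 1)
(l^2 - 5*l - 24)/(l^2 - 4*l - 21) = (l - 8)/(l - 7)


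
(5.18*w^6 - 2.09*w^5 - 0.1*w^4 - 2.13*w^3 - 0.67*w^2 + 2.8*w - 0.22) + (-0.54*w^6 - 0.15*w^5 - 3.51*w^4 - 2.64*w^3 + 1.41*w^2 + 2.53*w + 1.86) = 4.64*w^6 - 2.24*w^5 - 3.61*w^4 - 4.77*w^3 + 0.74*w^2 + 5.33*w + 1.64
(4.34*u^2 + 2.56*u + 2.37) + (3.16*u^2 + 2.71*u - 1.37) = 7.5*u^2 + 5.27*u + 1.0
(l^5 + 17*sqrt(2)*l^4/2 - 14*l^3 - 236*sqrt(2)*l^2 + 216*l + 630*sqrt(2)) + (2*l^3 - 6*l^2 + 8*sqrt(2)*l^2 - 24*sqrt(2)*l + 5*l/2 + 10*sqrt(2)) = l^5 + 17*sqrt(2)*l^4/2 - 12*l^3 - 228*sqrt(2)*l^2 - 6*l^2 - 24*sqrt(2)*l + 437*l/2 + 640*sqrt(2)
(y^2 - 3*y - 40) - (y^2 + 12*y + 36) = -15*y - 76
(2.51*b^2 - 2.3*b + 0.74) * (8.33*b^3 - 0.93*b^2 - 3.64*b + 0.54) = 20.9083*b^5 - 21.4933*b^4 - 0.8332*b^3 + 9.0392*b^2 - 3.9356*b + 0.3996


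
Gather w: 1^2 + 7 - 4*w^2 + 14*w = -4*w^2 + 14*w + 8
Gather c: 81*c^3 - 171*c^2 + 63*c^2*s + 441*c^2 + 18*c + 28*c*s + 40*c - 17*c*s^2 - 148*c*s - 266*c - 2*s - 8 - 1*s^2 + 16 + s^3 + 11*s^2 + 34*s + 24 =81*c^3 + c^2*(63*s + 270) + c*(-17*s^2 - 120*s - 208) + s^3 + 10*s^2 + 32*s + 32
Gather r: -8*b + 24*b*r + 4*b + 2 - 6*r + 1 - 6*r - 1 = -4*b + r*(24*b - 12) + 2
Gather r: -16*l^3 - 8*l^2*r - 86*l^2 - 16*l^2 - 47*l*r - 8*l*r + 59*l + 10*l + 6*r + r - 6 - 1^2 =-16*l^3 - 102*l^2 + 69*l + r*(-8*l^2 - 55*l + 7) - 7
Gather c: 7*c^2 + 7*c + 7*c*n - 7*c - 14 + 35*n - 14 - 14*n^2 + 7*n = 7*c^2 + 7*c*n - 14*n^2 + 42*n - 28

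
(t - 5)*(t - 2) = t^2 - 7*t + 10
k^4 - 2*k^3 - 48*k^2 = k^2*(k - 8)*(k + 6)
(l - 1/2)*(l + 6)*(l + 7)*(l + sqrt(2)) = l^4 + sqrt(2)*l^3 + 25*l^3/2 + 25*sqrt(2)*l^2/2 + 71*l^2/2 - 21*l + 71*sqrt(2)*l/2 - 21*sqrt(2)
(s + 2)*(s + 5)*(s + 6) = s^3 + 13*s^2 + 52*s + 60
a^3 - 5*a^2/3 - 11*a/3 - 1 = (a - 3)*(a + 1/3)*(a + 1)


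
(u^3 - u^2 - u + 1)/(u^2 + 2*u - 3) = (u^2 - 1)/(u + 3)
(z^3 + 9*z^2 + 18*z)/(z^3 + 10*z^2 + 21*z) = (z + 6)/(z + 7)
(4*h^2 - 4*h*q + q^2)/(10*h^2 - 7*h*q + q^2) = (-2*h + q)/(-5*h + q)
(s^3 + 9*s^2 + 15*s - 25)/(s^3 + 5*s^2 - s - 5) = (s + 5)/(s + 1)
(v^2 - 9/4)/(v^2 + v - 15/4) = (2*v + 3)/(2*v + 5)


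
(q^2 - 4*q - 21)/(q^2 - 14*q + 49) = (q + 3)/(q - 7)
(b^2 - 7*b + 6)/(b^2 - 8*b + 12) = (b - 1)/(b - 2)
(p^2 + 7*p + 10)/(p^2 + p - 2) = (p + 5)/(p - 1)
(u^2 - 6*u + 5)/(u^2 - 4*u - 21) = (-u^2 + 6*u - 5)/(-u^2 + 4*u + 21)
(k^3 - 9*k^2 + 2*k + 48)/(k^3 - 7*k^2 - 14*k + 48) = (k^2 - k - 6)/(k^2 + k - 6)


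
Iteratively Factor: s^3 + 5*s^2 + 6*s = (s)*(s^2 + 5*s + 6) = s*(s + 3)*(s + 2)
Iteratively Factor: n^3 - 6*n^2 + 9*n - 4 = (n - 4)*(n^2 - 2*n + 1) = (n - 4)*(n - 1)*(n - 1)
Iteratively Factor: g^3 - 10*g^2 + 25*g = (g)*(g^2 - 10*g + 25) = g*(g - 5)*(g - 5)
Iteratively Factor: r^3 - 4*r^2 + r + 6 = (r + 1)*(r^2 - 5*r + 6) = (r - 3)*(r + 1)*(r - 2)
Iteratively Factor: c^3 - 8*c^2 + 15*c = (c)*(c^2 - 8*c + 15) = c*(c - 3)*(c - 5)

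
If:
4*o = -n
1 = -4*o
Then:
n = 1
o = -1/4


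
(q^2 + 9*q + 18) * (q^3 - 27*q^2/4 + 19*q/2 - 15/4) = q^5 + 9*q^4/4 - 133*q^3/4 - 159*q^2/4 + 549*q/4 - 135/2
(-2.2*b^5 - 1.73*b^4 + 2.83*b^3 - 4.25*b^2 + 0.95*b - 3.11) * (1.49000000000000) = -3.278*b^5 - 2.5777*b^4 + 4.2167*b^3 - 6.3325*b^2 + 1.4155*b - 4.6339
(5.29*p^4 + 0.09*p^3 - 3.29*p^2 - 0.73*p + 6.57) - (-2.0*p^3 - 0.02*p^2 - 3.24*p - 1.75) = 5.29*p^4 + 2.09*p^3 - 3.27*p^2 + 2.51*p + 8.32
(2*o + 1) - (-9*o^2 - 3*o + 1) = 9*o^2 + 5*o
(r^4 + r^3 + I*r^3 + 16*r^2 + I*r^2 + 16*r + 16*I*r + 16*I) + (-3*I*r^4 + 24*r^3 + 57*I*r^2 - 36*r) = r^4 - 3*I*r^4 + 25*r^3 + I*r^3 + 16*r^2 + 58*I*r^2 - 20*r + 16*I*r + 16*I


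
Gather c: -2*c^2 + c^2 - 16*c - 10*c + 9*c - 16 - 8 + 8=-c^2 - 17*c - 16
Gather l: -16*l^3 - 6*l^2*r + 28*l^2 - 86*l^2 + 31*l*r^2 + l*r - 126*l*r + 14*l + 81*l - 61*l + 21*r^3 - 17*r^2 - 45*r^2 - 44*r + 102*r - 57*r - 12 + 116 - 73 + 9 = -16*l^3 + l^2*(-6*r - 58) + l*(31*r^2 - 125*r + 34) + 21*r^3 - 62*r^2 + r + 40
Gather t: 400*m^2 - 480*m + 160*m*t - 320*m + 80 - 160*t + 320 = 400*m^2 - 800*m + t*(160*m - 160) + 400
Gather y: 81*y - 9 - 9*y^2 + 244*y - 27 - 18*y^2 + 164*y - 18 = -27*y^2 + 489*y - 54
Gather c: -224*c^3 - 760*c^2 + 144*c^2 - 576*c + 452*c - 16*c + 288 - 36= -224*c^3 - 616*c^2 - 140*c + 252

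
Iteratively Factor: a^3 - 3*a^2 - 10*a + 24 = (a + 3)*(a^2 - 6*a + 8) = (a - 2)*(a + 3)*(a - 4)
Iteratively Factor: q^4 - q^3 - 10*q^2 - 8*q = (q)*(q^3 - q^2 - 10*q - 8) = q*(q + 2)*(q^2 - 3*q - 4) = q*(q - 4)*(q + 2)*(q + 1)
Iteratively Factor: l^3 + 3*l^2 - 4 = (l + 2)*(l^2 + l - 2) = (l - 1)*(l + 2)*(l + 2)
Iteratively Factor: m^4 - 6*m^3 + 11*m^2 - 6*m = (m - 3)*(m^3 - 3*m^2 + 2*m) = m*(m - 3)*(m^2 - 3*m + 2) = m*(m - 3)*(m - 1)*(m - 2)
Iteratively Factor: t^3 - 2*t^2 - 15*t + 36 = (t + 4)*(t^2 - 6*t + 9) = (t - 3)*(t + 4)*(t - 3)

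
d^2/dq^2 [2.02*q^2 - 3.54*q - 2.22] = 4.04000000000000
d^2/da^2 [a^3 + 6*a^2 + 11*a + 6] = 6*a + 12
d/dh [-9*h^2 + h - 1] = 1 - 18*h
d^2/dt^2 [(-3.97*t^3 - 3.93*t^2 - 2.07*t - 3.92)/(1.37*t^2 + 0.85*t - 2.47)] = (-1.4210854715202e-14*t^4 - 31.222212*t^3 - 73.9269600000001*t^2 - 214.740516*t - 88.83918)/(2.571353*t^6 + 4.786095*t^5 - 10.938354*t^4 - 16.643765*t^3 + 19.720974*t^2 + 15.557295*t - 15.069223)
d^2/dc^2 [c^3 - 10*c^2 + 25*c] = 6*c - 20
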